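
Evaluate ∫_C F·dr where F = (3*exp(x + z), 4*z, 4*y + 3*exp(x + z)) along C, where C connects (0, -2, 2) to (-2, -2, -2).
-3*exp(2) + 3*exp(-4) + 32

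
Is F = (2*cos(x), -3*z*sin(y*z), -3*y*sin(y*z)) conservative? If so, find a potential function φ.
Yes, F is conservative. φ = 2*sin(x) + 3*cos(y*z)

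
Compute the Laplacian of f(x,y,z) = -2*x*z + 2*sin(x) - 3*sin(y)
-2*sin(x) + 3*sin(y)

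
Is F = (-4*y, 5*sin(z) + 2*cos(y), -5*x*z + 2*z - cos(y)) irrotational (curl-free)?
No, ∇×F = (sin(y) - 5*cos(z), 5*z, 4)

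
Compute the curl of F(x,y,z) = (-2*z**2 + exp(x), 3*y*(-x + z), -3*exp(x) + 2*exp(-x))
(-3*y, -4*z + sinh(x) + 5*cosh(x), -3*y)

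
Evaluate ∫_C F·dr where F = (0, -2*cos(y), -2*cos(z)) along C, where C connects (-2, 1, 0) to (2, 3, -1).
-2*sin(3) + 4*sin(1)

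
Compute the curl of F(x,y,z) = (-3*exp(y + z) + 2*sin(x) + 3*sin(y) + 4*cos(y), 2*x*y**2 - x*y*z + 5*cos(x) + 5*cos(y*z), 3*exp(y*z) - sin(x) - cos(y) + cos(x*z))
(x*y + 5*y*sin(y*z) + 3*z*exp(y*z) + sin(y), z*sin(x*z) - 3*exp(y + z) + cos(x), 2*y**2 - y*z + 3*exp(y + z) - 5*sin(x) + 4*sin(y) - 3*cos(y))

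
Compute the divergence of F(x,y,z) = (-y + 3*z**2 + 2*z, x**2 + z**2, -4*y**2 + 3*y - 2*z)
-2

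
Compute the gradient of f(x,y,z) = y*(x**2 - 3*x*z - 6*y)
(y*(2*x - 3*z), x**2 - 3*x*z - 12*y, -3*x*y)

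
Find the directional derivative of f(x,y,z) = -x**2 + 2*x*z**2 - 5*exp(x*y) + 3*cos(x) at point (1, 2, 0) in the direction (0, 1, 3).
-sqrt(10)*exp(2)/2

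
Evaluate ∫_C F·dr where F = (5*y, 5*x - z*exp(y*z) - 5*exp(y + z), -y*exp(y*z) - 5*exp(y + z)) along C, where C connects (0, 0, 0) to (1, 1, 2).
-5*exp(3) - exp(2) + 11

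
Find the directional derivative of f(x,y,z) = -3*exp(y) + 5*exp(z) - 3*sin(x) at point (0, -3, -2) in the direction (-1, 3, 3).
3*sqrt(19)*(-3 + 5*E + exp(3))*exp(-3)/19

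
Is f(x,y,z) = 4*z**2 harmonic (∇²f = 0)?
No, ∇²f = 8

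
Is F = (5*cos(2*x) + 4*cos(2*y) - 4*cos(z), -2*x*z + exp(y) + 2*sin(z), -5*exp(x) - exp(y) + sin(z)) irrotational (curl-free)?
No, ∇×F = (2*x - exp(y) - 2*cos(z), 5*exp(x) + 4*sin(z), -2*z + 8*sin(2*y))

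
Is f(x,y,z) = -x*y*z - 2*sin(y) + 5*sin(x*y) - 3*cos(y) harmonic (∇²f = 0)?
No, ∇²f = -5*x**2*sin(x*y) - 5*y**2*sin(x*y) + 2*sin(y) + 3*cos(y)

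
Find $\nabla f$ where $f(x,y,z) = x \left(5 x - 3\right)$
(10*x - 3, 0, 0)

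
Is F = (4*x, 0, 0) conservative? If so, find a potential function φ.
Yes, F is conservative. φ = 2*x**2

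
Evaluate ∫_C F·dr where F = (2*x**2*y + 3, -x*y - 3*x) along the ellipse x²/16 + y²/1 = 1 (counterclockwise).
-44*pi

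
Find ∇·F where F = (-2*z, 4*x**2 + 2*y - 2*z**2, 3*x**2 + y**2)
2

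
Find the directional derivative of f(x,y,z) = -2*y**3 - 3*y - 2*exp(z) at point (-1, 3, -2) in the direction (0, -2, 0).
57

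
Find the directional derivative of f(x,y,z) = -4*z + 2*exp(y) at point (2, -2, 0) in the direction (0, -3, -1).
sqrt(10)*(-3 + 2*exp(2))*exp(-2)/5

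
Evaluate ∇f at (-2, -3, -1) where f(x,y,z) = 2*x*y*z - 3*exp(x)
(6 - 3*exp(-2), 4, 12)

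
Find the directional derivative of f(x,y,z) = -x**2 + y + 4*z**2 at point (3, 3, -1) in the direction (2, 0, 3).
-36*sqrt(13)/13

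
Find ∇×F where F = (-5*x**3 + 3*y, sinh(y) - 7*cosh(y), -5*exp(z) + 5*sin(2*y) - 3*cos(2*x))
(10*cos(2*y), -6*sin(2*x), -3)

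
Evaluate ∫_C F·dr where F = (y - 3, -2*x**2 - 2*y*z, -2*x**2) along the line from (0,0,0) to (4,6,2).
-400/3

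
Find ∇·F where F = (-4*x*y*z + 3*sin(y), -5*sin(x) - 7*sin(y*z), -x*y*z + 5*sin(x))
-x*y - 4*y*z - 7*z*cos(y*z)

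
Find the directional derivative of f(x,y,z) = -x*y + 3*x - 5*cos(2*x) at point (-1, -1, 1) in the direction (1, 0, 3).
sqrt(10)*(2/5 - sin(2))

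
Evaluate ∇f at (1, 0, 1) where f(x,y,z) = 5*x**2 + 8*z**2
(10, 0, 16)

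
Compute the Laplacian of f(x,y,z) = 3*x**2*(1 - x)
6 - 18*x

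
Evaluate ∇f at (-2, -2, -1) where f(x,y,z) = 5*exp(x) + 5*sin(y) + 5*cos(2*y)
(5*exp(-2), 10*sin(4) + 5*cos(2), 0)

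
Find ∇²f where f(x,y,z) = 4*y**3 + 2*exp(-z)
24*y + 2*exp(-z)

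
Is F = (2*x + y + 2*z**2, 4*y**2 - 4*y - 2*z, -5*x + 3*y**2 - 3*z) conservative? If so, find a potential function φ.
No, ∇×F = (6*y + 2, 4*z + 5, -1) ≠ 0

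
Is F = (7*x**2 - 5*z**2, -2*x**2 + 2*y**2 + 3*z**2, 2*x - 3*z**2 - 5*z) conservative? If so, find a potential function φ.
No, ∇×F = (-6*z, -10*z - 2, -4*x) ≠ 0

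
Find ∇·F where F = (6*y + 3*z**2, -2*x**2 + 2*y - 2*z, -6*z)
-4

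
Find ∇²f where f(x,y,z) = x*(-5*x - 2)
-10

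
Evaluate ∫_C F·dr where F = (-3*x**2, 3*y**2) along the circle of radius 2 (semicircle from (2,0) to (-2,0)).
16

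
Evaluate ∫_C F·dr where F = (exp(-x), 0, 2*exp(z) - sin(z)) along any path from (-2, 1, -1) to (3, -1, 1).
(-2*exp(2) - 1 + (2 + E)*exp(4))*exp(-3)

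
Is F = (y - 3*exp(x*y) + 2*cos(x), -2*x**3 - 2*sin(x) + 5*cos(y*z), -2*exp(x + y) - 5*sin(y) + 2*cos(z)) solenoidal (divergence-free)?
No, ∇·F = -3*y*exp(x*y) - 5*z*sin(y*z) - 2*sin(x) - 2*sin(z)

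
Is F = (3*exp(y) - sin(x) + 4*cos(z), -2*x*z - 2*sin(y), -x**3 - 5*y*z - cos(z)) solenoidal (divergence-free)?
No, ∇·F = -5*y + sin(z) - cos(x) - 2*cos(y)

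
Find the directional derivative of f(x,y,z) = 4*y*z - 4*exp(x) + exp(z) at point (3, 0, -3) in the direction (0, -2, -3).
3*sqrt(13)*(-1 + 8*exp(3))*exp(-3)/13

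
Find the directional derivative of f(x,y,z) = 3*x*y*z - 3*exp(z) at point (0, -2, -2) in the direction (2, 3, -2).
6*sqrt(17)*(1 + 4*exp(2))*exp(-2)/17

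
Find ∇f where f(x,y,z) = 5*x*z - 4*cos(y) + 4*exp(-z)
(5*z, 4*sin(y), 5*x - 4*exp(-z))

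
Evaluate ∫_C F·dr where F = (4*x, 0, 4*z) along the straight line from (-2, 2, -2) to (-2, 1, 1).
-6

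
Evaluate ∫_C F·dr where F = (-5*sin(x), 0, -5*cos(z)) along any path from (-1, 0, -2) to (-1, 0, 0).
-5*sin(2)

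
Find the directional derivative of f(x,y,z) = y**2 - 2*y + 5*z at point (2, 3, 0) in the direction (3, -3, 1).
-7*sqrt(19)/19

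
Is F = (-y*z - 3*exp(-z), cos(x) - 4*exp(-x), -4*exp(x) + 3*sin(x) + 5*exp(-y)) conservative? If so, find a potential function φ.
No, ∇×F = (-5*exp(-y), -y + 4*exp(x) - 3*cos(x) + 3*exp(-z), z - sin(x) + 4*exp(-x)) ≠ 0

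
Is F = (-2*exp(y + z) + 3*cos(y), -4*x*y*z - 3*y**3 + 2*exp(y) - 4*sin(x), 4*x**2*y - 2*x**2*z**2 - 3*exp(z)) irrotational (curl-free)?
No, ∇×F = (4*x*(x + y), -8*x*y + 4*x*z**2 - 2*exp(y + z), -4*y*z + 2*exp(y + z) + 3*sin(y) - 4*cos(x))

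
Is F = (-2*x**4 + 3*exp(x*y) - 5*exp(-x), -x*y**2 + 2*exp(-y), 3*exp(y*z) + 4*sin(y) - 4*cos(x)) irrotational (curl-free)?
No, ∇×F = (3*z*exp(y*z) + 4*cos(y), -4*sin(x), -3*x*exp(x*y) - y**2)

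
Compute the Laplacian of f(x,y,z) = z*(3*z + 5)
6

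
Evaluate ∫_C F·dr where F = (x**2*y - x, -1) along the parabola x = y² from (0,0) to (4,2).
186/7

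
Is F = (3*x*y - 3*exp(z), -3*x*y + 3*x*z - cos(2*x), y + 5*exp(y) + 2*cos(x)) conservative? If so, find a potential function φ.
No, ∇×F = (-3*x + 5*exp(y) + 1, -3*exp(z) + 2*sin(x), -3*x - 3*y + 3*z + 2*sin(2*x)) ≠ 0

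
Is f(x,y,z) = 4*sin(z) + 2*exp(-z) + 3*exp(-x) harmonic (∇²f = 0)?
No, ∇²f = -4*sin(z) + 2*exp(-z) + 3*exp(-x)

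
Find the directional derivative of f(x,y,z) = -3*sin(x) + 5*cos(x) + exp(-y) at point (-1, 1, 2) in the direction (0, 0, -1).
0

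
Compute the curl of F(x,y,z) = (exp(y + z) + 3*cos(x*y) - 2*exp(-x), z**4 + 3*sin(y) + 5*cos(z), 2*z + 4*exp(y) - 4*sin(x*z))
(-4*z**3 + 4*exp(y) + 5*sin(z), 4*z*cos(x*z) + exp(y + z), 3*x*sin(x*y) - exp(y + z))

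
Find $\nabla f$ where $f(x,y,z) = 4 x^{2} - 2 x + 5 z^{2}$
(8*x - 2, 0, 10*z)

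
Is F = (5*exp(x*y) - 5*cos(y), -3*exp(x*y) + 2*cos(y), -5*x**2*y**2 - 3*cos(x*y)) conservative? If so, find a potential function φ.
No, ∇×F = (x*(-10*x*y + 3*sin(x*y)), y*(10*x*y - 3*sin(x*y)), -5*x*exp(x*y) - 3*y*exp(x*y) - 5*sin(y)) ≠ 0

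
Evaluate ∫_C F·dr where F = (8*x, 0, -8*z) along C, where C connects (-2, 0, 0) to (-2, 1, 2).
-16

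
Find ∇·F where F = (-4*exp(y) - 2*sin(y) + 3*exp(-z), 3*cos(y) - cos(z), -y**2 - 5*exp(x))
-3*sin(y)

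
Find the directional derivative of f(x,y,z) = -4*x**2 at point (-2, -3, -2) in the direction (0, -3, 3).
0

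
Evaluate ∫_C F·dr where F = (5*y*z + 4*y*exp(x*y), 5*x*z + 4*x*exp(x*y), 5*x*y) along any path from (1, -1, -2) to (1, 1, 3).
5 + 8*sinh(1)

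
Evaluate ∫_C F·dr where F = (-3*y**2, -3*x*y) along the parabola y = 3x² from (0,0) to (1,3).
-81/5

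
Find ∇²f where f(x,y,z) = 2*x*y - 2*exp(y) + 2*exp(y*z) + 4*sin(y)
2*y**2*exp(y*z) + 2*z**2*exp(y*z) - 2*exp(y) - 4*sin(y)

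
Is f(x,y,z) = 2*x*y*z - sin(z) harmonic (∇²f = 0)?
No, ∇²f = sin(z)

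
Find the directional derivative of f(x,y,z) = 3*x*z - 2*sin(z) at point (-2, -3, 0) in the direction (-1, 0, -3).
12*sqrt(10)/5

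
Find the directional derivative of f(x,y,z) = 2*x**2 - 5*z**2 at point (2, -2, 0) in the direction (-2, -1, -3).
-8*sqrt(14)/7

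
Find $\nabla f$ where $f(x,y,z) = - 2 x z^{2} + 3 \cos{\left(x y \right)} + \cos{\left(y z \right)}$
(-3*y*sin(x*y) - 2*z**2, -3*x*sin(x*y) - z*sin(y*z), -4*x*z - y*sin(y*z))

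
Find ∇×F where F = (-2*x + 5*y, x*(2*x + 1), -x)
(0, 1, 4*x - 4)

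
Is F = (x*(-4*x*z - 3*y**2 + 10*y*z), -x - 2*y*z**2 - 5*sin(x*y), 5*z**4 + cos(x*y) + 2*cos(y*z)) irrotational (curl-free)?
No, ∇×F = (-x*sin(x*y) + 4*y*z - 2*z*sin(y*z), -4*x**2 + 10*x*y + y*sin(x*y), 6*x*y - 10*x*z - 5*y*cos(x*y) - 1)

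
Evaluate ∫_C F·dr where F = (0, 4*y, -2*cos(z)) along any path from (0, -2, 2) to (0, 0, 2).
-8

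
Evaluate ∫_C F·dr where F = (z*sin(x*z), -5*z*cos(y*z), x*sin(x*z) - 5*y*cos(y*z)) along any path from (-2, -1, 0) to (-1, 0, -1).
1 - cos(1)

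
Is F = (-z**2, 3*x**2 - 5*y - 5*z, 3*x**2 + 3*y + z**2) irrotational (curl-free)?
No, ∇×F = (8, -6*x - 2*z, 6*x)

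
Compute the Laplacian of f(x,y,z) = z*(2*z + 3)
4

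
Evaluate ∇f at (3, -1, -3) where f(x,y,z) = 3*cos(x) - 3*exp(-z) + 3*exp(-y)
(-3*sin(3), -3*E, 3*exp(3))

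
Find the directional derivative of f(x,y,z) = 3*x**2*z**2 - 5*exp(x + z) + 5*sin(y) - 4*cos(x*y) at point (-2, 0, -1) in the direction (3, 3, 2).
sqrt(22)*(-69*exp(3) - 25)*exp(-3)/22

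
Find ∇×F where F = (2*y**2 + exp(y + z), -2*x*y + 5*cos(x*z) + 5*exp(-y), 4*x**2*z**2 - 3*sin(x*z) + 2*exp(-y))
(5*x*sin(x*z) - 2*exp(-y), -8*x*z**2 + 3*z*cos(x*z) + exp(y + z), -6*y - 5*z*sin(x*z) - exp(y + z))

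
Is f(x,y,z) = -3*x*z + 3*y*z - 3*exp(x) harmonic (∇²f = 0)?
No, ∇²f = -3*exp(x)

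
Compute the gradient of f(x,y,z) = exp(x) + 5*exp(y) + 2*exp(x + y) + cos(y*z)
(exp(x) + 2*exp(x + y), -z*sin(y*z) + 5*exp(y) + 2*exp(x + y), -y*sin(y*z))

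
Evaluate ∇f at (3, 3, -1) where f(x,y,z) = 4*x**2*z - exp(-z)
(-24, 0, E + 36)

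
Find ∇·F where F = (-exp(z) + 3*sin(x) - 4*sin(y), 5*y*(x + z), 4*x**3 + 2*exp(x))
5*x + 5*z + 3*cos(x)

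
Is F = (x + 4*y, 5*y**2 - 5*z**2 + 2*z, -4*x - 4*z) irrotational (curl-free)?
No, ∇×F = (10*z - 2, 4, -4)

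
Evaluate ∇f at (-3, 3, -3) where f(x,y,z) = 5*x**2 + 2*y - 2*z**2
(-30, 2, 12)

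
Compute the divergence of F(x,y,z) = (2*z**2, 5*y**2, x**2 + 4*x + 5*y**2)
10*y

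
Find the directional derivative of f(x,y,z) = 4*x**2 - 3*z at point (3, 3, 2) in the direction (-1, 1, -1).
-7*sqrt(3)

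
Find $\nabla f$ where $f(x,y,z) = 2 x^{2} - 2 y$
(4*x, -2, 0)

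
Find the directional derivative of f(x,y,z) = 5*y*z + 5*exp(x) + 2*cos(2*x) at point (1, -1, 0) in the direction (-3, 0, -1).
sqrt(10)*(-15*E + 5 + 12*sin(2))/10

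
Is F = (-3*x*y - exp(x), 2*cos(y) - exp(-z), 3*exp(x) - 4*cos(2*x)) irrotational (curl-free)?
No, ∇×F = (-exp(-z), -3*exp(x) - 8*sin(2*x), 3*x)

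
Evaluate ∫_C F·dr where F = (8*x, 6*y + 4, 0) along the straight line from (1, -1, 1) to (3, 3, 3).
72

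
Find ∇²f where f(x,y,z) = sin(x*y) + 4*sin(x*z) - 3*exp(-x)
-x**2*sin(x*y) - 4*x**2*sin(x*z) - y**2*sin(x*y) - 4*z**2*sin(x*z) - 3*exp(-x)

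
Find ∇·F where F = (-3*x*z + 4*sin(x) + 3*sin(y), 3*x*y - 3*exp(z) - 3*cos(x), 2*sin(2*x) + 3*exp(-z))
3*x - 3*z + 4*cos(x) - 3*exp(-z)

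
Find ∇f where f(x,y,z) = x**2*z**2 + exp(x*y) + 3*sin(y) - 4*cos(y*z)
(2*x*z**2 + y*exp(x*y), x*exp(x*y) + 4*z*sin(y*z) + 3*cos(y), 2*x**2*z + 4*y*sin(y*z))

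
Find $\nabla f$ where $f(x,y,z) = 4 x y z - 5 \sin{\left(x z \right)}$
(z*(4*y - 5*cos(x*z)), 4*x*z, x*(4*y - 5*cos(x*z)))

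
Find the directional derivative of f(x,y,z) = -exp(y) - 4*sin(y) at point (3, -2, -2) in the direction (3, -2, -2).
2*sqrt(17)*(4*exp(2)*cos(2) + 1)*exp(-2)/17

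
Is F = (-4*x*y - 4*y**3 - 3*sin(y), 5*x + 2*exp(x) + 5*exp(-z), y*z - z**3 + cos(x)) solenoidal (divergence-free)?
No, ∇·F = -3*y - 3*z**2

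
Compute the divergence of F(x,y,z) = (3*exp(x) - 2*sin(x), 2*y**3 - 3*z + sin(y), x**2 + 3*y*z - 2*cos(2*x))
6*y**2 + 3*y + 3*exp(x) - 2*cos(x) + cos(y)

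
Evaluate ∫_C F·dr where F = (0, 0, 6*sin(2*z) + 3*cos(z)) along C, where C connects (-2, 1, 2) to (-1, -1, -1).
-3*sin(1) + 3*cos(4) - 3*sqrt(2)*sin(pi/4 + 2)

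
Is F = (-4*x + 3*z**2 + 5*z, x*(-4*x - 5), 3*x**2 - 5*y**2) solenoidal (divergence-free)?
No, ∇·F = -4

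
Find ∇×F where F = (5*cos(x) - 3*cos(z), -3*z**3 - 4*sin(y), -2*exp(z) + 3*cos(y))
(9*z**2 - 3*sin(y), 3*sin(z), 0)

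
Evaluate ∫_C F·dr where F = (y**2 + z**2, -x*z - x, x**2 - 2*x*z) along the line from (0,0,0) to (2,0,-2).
-16/3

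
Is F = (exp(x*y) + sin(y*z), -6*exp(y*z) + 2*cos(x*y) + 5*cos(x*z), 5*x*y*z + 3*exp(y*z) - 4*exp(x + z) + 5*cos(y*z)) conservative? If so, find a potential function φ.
No, ∇×F = (5*x*z + 5*x*sin(x*z) + 6*y*exp(y*z) + 3*z*exp(y*z) - 5*z*sin(y*z), -5*y*z + y*cos(y*z) + 4*exp(x + z), -x*exp(x*y) - 2*y*sin(x*y) - 5*z*sin(x*z) - z*cos(y*z)) ≠ 0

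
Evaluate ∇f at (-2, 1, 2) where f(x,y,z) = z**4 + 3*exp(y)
(0, 3*E, 32)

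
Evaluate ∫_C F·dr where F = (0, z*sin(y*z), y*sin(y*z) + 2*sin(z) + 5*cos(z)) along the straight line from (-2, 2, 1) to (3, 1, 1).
-cos(1) + cos(2)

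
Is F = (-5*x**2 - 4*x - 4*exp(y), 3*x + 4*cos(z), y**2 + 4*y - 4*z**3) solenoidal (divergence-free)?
No, ∇·F = -10*x - 12*z**2 - 4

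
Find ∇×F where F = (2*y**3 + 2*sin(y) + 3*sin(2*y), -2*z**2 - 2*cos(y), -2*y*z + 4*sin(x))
(2*z, -4*cos(x), -6*y**2 - 2*cos(y) - 6*cos(2*y))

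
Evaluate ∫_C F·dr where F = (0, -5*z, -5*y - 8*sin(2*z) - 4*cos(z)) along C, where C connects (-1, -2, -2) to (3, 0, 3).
-4*sin(2) - 4*sin(3) - 4*cos(4) + 4*cos(6) + 20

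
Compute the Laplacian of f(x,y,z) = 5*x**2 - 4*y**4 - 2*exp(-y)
-48*y**2 + 10 - 2*exp(-y)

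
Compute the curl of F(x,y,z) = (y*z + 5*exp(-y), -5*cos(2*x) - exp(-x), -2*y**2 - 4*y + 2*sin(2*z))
(-4*y - 4, y, -z + 10*sin(2*x) + 5*exp(-y) + exp(-x))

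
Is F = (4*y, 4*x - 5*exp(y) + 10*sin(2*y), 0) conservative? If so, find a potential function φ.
Yes, F is conservative. φ = 4*x*y - 5*exp(y) - 5*cos(2*y)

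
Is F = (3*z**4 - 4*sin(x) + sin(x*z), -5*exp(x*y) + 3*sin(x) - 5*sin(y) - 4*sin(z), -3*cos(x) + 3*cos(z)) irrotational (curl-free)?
No, ∇×F = (4*cos(z), x*cos(x*z) + 12*z**3 - 3*sin(x), -5*y*exp(x*y) + 3*cos(x))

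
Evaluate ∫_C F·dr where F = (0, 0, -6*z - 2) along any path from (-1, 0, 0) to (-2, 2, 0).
0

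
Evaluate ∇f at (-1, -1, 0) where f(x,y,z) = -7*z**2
(0, 0, 0)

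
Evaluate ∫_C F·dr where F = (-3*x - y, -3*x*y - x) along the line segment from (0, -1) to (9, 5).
-819/2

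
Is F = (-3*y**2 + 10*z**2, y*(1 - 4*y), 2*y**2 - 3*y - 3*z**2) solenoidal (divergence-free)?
No, ∇·F = -8*y - 6*z + 1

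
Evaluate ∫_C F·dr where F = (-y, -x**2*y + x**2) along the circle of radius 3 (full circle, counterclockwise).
9*pi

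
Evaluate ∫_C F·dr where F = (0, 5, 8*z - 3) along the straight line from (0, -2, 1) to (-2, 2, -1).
26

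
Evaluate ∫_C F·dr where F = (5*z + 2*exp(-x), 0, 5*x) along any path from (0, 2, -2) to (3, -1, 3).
47 - 2*exp(-3)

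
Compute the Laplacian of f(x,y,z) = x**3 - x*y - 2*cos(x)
6*x + 2*cos(x)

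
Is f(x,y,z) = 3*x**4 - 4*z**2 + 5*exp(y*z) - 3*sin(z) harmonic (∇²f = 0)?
No, ∇²f = 36*x**2 + 5*y**2*exp(y*z) + 5*z**2*exp(y*z) + 3*sin(z) - 8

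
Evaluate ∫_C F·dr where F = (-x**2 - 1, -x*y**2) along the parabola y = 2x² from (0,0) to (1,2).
-76/21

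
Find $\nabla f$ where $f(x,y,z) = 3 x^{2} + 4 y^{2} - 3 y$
(6*x, 8*y - 3, 0)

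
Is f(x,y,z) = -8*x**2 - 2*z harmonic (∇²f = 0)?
No, ∇²f = -16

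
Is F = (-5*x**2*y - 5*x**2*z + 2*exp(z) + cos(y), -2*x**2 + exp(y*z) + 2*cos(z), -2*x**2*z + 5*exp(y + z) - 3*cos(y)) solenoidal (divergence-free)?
No, ∇·F = -2*x**2 - 10*x*y - 10*x*z + z*exp(y*z) + 5*exp(y + z)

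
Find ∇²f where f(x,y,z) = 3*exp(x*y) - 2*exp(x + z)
3*x**2*exp(x*y) + 3*y**2*exp(x*y) - 4*exp(x + z)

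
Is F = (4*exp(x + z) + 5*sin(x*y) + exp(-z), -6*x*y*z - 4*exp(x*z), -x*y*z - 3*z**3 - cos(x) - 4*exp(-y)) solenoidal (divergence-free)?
No, ∇·F = -x*y - 6*x*z + 5*y*cos(x*y) - 9*z**2 + 4*exp(x + z)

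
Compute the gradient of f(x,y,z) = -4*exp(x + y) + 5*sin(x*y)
(5*y*cos(x*y) - 4*exp(x + y), 5*x*cos(x*y) - 4*exp(x + y), 0)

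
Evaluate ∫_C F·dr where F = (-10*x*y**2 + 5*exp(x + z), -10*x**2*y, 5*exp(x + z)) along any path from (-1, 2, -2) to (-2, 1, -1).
0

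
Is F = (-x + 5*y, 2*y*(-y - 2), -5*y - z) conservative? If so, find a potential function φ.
No, ∇×F = (-5, 0, -5) ≠ 0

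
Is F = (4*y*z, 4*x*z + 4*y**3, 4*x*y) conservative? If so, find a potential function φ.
Yes, F is conservative. φ = y*(4*x*z + y**3)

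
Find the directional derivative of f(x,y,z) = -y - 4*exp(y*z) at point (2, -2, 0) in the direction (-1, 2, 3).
11*sqrt(14)/7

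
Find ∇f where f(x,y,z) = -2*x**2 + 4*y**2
(-4*x, 8*y, 0)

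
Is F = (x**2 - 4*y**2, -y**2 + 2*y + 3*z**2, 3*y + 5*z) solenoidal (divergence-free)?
No, ∇·F = 2*x - 2*y + 7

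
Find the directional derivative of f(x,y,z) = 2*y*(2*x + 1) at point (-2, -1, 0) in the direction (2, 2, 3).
-20*sqrt(17)/17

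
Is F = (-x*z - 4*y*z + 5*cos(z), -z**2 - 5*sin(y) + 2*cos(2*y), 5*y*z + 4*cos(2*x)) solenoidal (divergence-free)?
No, ∇·F = 5*y - z - 4*sin(2*y) - 5*cos(y)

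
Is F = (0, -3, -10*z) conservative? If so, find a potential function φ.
Yes, F is conservative. φ = -3*y - 5*z**2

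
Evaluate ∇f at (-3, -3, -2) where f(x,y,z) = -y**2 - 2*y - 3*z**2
(0, 4, 12)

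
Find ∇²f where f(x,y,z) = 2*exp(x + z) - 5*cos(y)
4*exp(x + z) + 5*cos(y)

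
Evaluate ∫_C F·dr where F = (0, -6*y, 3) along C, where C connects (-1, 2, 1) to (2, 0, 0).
9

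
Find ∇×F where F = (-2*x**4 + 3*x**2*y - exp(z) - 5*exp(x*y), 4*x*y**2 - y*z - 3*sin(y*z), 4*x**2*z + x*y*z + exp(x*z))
(x*z + 3*y*cos(y*z) + y, -8*x*z - y*z - z*exp(x*z) - exp(z), -3*x**2 + 5*x*exp(x*y) + 4*y**2)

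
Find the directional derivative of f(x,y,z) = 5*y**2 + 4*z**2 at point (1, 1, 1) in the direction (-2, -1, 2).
2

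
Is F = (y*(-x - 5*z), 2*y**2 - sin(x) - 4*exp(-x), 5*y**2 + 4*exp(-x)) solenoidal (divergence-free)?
No, ∇·F = 3*y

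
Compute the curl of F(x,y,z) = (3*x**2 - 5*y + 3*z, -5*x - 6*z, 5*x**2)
(6, 3 - 10*x, 0)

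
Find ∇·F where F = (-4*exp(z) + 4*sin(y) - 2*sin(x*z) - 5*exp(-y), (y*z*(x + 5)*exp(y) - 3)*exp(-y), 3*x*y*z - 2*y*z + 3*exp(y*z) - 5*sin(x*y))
3*x*y + x*z + 3*y*exp(y*z) - 2*y - 2*z*cos(x*z) + 5*z + 3*exp(-y)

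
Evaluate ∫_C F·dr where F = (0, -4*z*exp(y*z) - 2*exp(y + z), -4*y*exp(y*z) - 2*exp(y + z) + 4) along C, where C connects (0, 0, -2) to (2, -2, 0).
8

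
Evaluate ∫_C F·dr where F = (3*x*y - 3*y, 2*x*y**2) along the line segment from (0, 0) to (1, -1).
0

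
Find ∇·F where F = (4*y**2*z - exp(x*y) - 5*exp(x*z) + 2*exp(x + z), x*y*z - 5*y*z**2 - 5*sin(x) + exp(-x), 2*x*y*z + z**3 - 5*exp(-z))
2*x*y + x*z - y*exp(x*y) - 2*z**2 - 5*z*exp(x*z) + 2*exp(x + z) + 5*exp(-z)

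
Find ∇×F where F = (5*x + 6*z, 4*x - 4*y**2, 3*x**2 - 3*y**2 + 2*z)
(-6*y, 6 - 6*x, 4)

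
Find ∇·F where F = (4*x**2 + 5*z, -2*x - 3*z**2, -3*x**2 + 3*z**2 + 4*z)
8*x + 6*z + 4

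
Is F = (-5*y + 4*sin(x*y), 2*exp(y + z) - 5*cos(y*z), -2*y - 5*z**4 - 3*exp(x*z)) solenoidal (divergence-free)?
No, ∇·F = -3*x*exp(x*z) + 4*y*cos(x*y) - 20*z**3 + 5*z*sin(y*z) + 2*exp(y + z)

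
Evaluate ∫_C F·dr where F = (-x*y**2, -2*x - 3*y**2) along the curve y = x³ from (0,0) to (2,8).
-568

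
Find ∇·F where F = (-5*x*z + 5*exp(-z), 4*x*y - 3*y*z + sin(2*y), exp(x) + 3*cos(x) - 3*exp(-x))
4*x - 8*z + 2*cos(2*y)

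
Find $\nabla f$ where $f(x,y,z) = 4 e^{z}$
(0, 0, 4*exp(z))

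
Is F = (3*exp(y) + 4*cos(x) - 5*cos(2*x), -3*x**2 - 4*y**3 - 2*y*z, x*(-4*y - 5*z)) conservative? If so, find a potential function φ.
No, ∇×F = (-4*x + 2*y, 4*y + 5*z, -6*x - 3*exp(y)) ≠ 0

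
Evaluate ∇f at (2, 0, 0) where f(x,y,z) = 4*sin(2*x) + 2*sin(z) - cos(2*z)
(8*cos(4), 0, 2)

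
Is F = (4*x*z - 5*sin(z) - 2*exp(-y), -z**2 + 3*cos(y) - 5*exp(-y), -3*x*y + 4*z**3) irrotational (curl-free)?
No, ∇×F = (-3*x + 2*z, 4*x + 3*y - 5*cos(z), -2*exp(-y))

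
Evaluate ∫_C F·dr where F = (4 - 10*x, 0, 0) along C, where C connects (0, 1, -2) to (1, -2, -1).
-1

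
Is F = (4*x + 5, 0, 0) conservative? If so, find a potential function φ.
Yes, F is conservative. φ = x*(2*x + 5)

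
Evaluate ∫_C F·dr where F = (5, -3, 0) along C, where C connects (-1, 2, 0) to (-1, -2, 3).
12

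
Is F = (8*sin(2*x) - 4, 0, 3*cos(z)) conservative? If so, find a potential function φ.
Yes, F is conservative. φ = -4*x + 3*sin(z) - 4*cos(2*x)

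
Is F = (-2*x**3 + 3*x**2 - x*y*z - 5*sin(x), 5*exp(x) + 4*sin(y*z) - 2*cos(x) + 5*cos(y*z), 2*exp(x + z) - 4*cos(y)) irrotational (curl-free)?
No, ∇×F = (5*y*sin(y*z) - 4*y*cos(y*z) + 4*sin(y), -x*y - 2*exp(x + z), x*z + 5*exp(x) + 2*sin(x))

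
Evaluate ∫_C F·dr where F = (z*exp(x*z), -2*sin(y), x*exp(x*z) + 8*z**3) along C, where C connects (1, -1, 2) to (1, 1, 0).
-31 - exp(2)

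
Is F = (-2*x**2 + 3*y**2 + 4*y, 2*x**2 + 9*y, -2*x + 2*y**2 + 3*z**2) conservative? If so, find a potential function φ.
No, ∇×F = (4*y, 2, 4*x - 6*y - 4) ≠ 0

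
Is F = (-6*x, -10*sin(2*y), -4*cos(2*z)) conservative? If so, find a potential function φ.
Yes, F is conservative. φ = -3*x**2 - 2*sin(2*z) + 5*cos(2*y)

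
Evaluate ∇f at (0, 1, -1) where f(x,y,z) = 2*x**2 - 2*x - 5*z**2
(-2, 0, 10)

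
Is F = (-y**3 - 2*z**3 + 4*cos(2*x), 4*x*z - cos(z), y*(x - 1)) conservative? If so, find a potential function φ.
No, ∇×F = (-3*x - sin(z) - 1, -y - 6*z**2, 3*y**2 + 4*z) ≠ 0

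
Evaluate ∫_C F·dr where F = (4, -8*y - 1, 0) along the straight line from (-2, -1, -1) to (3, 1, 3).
18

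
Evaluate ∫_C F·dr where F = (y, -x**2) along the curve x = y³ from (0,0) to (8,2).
-44/7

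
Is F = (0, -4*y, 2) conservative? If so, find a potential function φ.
Yes, F is conservative. φ = -2*y**2 + 2*z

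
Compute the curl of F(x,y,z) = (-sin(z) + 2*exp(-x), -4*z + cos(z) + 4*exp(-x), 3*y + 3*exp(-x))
(sin(z) + 7, -cos(z) + 3*exp(-x), -4*exp(-x))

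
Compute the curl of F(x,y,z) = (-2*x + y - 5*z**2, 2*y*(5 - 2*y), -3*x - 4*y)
(-4, 3 - 10*z, -1)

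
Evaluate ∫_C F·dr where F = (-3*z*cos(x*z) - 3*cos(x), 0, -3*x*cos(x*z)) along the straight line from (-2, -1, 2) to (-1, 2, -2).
-6*sin(2) - 3*sin(4) + 3*sin(1)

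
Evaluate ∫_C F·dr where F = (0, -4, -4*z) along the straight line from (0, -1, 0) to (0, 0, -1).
-6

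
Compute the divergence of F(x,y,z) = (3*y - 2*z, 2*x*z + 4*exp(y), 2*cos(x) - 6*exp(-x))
4*exp(y)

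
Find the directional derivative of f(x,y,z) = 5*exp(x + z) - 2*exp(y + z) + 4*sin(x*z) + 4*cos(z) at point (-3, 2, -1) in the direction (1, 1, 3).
4*sqrt(11)*(-2*exp(5) + 5 + 3*exp(4)*sin(1) - 10*exp(4)*cos(3))*exp(-4)/11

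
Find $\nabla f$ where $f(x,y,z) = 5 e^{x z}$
(5*z*exp(x*z), 0, 5*x*exp(x*z))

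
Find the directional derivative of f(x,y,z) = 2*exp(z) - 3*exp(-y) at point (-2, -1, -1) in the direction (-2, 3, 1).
sqrt(14)*(2 + 9*exp(2))*exp(-1)/14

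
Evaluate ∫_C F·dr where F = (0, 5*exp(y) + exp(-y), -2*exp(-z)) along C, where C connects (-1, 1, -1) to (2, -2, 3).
(-7*exp(4) - exp(5) + 2 + exp(2) + 5*E)*exp(-3)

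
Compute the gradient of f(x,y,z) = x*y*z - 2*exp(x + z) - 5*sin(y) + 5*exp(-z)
(y*z - 2*exp(x + z), x*z - 5*cos(y), x*y - 2*exp(x + z) - 5*exp(-z))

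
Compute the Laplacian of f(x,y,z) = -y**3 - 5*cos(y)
-6*y + 5*cos(y)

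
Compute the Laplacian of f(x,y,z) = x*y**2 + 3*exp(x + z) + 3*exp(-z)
2*x + 6*exp(x + z) + 3*exp(-z)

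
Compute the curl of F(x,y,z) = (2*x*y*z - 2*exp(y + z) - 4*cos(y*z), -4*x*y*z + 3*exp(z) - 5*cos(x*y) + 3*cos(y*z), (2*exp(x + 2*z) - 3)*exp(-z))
(4*x*y + 3*y*sin(y*z) - 3*exp(z), 2*x*y + 4*y*sin(y*z) - 2*exp(x + z) - 2*exp(y + z), -2*x*z - 4*y*z + 5*y*sin(x*y) - 4*z*sin(y*z) + 2*exp(y + z))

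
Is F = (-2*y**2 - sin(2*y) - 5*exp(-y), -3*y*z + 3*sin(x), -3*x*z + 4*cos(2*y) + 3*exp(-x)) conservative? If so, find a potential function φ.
No, ∇×F = (3*y - 8*sin(2*y), 3*z + 3*exp(-x), 4*y + 3*cos(x) + 2*cos(2*y) - 5*exp(-y)) ≠ 0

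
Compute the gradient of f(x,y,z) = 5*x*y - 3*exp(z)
(5*y, 5*x, -3*exp(z))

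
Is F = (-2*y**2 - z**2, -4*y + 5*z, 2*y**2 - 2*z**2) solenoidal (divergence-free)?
No, ∇·F = -4*z - 4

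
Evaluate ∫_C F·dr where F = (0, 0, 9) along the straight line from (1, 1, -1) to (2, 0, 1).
18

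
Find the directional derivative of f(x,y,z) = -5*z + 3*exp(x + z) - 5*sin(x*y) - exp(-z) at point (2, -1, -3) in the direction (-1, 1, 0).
-3*sqrt(2)*(5*E*cos(2) + 1)*exp(-1)/2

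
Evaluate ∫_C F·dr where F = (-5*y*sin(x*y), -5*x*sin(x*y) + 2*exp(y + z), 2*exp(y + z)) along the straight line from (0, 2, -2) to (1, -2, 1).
-7 + 5*cos(2) + 2*exp(-1)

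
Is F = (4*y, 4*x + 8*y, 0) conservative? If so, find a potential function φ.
Yes, F is conservative. φ = 4*y*(x + y)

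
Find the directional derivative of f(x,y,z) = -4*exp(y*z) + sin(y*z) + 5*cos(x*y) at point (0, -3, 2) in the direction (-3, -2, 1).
sqrt(14)*(-exp(6)*cos(6) + 4)*exp(-6)/2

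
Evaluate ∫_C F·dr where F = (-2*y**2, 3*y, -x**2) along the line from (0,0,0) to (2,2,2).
-2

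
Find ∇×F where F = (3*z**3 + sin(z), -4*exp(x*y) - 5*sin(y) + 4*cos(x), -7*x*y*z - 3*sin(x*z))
(-7*x*z, 7*y*z + 9*z**2 + 3*z*cos(x*z) + cos(z), -4*y*exp(x*y) - 4*sin(x))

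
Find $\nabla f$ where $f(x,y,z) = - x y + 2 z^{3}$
(-y, -x, 6*z**2)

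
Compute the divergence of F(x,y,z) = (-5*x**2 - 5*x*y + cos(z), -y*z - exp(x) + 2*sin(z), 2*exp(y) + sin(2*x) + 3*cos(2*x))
-10*x - 5*y - z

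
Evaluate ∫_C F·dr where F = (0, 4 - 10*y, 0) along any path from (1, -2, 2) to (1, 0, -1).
28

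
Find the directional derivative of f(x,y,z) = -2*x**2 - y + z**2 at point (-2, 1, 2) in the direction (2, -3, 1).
23*sqrt(14)/14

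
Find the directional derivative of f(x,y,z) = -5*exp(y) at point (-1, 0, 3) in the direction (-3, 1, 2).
-5*sqrt(14)/14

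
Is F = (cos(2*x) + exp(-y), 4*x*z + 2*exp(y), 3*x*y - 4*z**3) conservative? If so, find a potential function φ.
No, ∇×F = (-x, -3*y, 4*z + exp(-y)) ≠ 0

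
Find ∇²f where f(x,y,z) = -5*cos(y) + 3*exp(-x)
5*cos(y) + 3*exp(-x)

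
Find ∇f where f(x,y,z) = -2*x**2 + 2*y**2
(-4*x, 4*y, 0)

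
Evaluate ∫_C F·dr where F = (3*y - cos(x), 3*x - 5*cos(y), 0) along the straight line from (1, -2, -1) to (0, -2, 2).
sin(1) + 6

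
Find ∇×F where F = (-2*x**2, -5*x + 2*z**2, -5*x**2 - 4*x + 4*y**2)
(8*y - 4*z, 10*x + 4, -5)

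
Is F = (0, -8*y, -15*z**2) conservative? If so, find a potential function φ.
Yes, F is conservative. φ = -4*y**2 - 5*z**3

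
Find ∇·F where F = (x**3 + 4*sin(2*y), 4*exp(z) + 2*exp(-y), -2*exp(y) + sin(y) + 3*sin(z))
3*x**2 + 3*cos(z) - 2*exp(-y)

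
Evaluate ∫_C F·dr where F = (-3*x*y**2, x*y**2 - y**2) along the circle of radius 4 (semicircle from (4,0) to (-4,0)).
32*pi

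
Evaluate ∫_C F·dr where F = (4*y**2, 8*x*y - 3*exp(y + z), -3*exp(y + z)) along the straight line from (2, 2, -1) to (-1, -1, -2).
-36 - 3*exp(-3) + 3*E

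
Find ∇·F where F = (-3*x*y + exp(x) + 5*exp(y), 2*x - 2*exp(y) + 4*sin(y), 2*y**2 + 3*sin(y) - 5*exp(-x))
-3*y + exp(x) - 2*exp(y) + 4*cos(y)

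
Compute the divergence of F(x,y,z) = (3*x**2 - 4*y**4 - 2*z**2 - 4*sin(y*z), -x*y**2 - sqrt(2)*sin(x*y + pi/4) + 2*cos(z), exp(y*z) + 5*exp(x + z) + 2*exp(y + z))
-2*x*y - sqrt(2)*x*cos(x*y + pi/4) + 6*x + y*exp(y*z) + 5*exp(x + z) + 2*exp(y + z)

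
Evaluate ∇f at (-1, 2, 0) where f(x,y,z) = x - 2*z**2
(1, 0, 0)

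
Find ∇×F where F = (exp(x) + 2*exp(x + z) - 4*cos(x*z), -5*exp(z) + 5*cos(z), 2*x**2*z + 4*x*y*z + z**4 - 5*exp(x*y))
(4*x*z - 5*x*exp(x*y) + 5*exp(z) + 5*sin(z), -4*x*z + 4*x*sin(x*z) - 4*y*z + 5*y*exp(x*y) + 2*exp(x + z), 0)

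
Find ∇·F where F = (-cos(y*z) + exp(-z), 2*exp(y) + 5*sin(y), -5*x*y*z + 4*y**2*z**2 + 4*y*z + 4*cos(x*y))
-5*x*y + 8*y**2*z + 4*y + 2*exp(y) + 5*cos(y)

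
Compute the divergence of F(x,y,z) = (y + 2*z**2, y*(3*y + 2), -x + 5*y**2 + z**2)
6*y + 2*z + 2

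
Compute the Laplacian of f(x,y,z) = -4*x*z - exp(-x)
-exp(-x)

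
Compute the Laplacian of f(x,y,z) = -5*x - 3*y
0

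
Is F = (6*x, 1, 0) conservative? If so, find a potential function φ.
Yes, F is conservative. φ = 3*x**2 + y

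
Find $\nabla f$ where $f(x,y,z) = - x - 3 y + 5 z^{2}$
(-1, -3, 10*z)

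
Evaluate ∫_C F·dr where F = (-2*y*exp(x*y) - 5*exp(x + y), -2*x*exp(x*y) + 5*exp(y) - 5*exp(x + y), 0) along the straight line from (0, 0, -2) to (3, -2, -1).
-5*E - 2*exp(-6) + 5*exp(-2) + 2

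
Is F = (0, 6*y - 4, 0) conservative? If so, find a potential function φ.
Yes, F is conservative. φ = y*(3*y - 4)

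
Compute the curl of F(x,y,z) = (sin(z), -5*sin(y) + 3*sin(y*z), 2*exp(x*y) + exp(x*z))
(2*x*exp(x*y) - 3*y*cos(y*z), -2*y*exp(x*y) - z*exp(x*z) + cos(z), 0)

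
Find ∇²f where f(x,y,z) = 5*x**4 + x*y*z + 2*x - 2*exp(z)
60*x**2 - 2*exp(z)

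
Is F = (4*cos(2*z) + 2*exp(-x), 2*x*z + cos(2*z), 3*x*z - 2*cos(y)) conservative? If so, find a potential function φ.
No, ∇×F = (-2*x + 2*sin(y) + 2*sin(2*z), -3*z - 8*sin(2*z), 2*z) ≠ 0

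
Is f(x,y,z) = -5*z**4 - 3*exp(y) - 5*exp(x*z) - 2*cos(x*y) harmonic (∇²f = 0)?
No, ∇²f = -5*x**2*exp(x*z) + 2*x**2*cos(x*y) + 2*y**2*cos(x*y) - 5*z**2*exp(x*z) - 60*z**2 - 3*exp(y)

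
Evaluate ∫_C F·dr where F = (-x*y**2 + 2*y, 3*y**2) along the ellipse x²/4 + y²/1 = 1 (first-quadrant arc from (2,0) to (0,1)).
2 - pi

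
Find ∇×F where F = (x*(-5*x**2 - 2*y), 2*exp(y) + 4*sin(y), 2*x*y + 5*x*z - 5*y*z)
(2*x - 5*z, -2*y - 5*z, 2*x)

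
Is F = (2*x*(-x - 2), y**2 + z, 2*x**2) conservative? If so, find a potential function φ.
No, ∇×F = (-1, -4*x, 0) ≠ 0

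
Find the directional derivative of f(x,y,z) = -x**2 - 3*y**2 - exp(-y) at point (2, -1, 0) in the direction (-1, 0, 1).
2*sqrt(2)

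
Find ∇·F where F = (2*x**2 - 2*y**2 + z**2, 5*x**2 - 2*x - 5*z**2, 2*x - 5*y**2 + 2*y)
4*x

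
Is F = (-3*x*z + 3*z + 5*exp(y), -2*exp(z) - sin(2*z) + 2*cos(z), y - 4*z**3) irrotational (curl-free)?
No, ∇×F = (2*exp(z) + 2*sin(z) + 2*cos(2*z) + 1, 3 - 3*x, -5*exp(y))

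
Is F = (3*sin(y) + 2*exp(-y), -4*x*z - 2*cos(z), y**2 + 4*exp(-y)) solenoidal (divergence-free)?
Yes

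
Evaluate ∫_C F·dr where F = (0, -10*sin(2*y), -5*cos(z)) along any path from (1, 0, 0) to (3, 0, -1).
5*sin(1)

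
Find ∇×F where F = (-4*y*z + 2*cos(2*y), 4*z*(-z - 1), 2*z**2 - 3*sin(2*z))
(8*z + 4, -4*y, 4*z + 4*sin(2*y))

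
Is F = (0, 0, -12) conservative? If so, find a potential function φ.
Yes, F is conservative. φ = -12*z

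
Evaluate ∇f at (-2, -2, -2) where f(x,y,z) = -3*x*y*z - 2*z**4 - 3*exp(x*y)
(-12 + 6*exp(4), -12 + 6*exp(4), 52)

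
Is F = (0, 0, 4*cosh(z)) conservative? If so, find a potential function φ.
Yes, F is conservative. φ = 4*sinh(z)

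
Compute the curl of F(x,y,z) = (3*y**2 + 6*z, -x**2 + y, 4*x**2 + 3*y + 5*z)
(3, 6 - 8*x, -2*x - 6*y)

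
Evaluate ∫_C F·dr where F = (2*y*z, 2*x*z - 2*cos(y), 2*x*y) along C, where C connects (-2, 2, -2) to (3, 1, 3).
-2*sin(1) + 2*sin(2) + 2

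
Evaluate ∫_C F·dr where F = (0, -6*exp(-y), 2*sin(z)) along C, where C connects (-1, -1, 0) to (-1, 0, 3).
-6*E - 2*cos(3) + 8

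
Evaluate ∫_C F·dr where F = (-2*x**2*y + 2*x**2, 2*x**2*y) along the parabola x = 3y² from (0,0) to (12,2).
-4416/7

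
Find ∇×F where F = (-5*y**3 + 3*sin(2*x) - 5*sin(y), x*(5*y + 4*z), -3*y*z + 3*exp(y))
(-4*x - 3*z + 3*exp(y), 0, 15*y**2 + 5*y + 4*z + 5*cos(y))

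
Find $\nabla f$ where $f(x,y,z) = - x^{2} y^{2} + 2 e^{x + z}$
(-2*x*y**2 + 2*exp(x + z), -2*x**2*y, 2*exp(x + z))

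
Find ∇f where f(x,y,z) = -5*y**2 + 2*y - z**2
(0, 2 - 10*y, -2*z)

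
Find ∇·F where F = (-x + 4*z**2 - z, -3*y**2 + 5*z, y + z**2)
-6*y + 2*z - 1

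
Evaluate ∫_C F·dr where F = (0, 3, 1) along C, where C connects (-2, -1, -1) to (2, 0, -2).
2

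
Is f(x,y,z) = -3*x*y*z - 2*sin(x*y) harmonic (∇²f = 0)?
No, ∇²f = 2*(x**2 + y**2)*sin(x*y)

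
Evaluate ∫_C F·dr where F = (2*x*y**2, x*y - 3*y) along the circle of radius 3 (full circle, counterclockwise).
0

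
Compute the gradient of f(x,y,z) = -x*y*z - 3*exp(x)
(-y*z - 3*exp(x), -x*z, -x*y)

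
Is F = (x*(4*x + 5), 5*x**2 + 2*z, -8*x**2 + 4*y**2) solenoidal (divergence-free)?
No, ∇·F = 8*x + 5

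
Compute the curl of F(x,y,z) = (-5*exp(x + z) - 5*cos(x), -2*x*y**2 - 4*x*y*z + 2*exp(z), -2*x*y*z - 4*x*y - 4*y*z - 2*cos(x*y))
(4*x*y - 2*x*z + 2*x*sin(x*y) - 4*x - 4*z - 2*exp(z), 2*y*z - 2*y*sin(x*y) + 4*y - 5*exp(x + z), 2*y*(-y - 2*z))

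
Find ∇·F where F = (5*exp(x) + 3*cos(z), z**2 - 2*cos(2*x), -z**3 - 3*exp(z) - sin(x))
-3*z**2 + 5*exp(x) - 3*exp(z)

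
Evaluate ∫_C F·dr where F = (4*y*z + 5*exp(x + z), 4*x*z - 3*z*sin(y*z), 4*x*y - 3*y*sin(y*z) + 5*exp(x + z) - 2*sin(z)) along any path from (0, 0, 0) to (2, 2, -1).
-26 + 3*cos(2) + 2*cos(1) + 5*E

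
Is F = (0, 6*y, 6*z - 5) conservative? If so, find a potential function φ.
Yes, F is conservative. φ = 3*y**2 + 3*z**2 - 5*z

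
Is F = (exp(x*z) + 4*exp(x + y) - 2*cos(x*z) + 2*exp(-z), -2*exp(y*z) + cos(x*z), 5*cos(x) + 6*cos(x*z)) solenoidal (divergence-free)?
No, ∇·F = -6*x*sin(x*z) + z*exp(x*z) - 2*z*exp(y*z) + 2*z*sin(x*z) + 4*exp(x + y)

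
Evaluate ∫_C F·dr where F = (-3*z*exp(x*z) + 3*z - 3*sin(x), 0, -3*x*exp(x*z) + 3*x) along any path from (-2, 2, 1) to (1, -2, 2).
3*((-exp(2) - cos(2) + cos(1) + 4)*exp(2) + 1)*exp(-2)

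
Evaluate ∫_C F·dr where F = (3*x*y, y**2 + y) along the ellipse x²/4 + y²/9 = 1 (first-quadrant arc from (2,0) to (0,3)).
3/2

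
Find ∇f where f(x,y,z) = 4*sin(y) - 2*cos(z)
(0, 4*cos(y), 2*sin(z))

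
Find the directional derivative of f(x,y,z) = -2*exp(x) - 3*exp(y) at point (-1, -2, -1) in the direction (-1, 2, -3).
sqrt(14)*(-3 + E)*exp(-2)/7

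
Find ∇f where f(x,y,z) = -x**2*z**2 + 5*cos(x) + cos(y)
(-2*x*z**2 - 5*sin(x), -sin(y), -2*x**2*z)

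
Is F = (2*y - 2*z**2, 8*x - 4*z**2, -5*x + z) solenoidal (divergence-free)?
No, ∇·F = 1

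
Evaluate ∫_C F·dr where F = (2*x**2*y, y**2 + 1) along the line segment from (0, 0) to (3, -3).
-105/2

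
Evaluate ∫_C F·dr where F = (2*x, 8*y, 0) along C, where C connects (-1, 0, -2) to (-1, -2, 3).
16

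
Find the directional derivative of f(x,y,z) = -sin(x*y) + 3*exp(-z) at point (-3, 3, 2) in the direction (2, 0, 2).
-3*sqrt(2)*(exp(2)*cos(9) + 1)*exp(-2)/2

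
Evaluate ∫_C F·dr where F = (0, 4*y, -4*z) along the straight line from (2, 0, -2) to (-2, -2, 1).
14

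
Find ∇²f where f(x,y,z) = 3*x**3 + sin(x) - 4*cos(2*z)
18*x - sin(x) + 16*cos(2*z)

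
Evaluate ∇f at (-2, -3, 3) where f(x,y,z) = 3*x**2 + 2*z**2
(-12, 0, 12)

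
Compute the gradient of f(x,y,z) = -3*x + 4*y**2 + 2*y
(-3, 8*y + 2, 0)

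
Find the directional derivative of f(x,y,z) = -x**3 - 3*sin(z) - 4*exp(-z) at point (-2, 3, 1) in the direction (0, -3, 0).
0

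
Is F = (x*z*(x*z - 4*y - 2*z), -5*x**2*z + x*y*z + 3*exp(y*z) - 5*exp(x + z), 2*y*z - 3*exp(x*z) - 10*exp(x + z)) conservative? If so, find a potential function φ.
No, ∇×F = (5*x**2 - x*y - 3*y*exp(y*z) + 2*z + 5*exp(x + z), x*z*(x - 2) - x*(-x*z + 4*y + 2*z) + 3*z*exp(x*z) + 10*exp(x + z), -6*x*z + y*z - 5*exp(x + z)) ≠ 0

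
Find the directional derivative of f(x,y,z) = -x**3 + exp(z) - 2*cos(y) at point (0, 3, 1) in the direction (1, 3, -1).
sqrt(11)*(-E + 6*sin(3))/11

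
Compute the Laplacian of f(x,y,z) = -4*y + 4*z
0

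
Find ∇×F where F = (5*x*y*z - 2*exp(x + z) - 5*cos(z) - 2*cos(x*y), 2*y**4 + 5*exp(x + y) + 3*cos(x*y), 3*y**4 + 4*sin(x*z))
(12*y**3, 5*x*y - 4*z*cos(x*z) - 2*exp(x + z) + 5*sin(z), -5*x*z - 2*x*sin(x*y) - 3*y*sin(x*y) + 5*exp(x + y))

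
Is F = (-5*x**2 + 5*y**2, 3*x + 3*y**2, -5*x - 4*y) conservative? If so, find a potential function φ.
No, ∇×F = (-4, 5, 3 - 10*y) ≠ 0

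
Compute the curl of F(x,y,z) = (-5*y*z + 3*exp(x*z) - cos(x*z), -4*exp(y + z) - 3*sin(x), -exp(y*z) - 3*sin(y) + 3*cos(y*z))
(-z*exp(y*z) - 3*z*sin(y*z) + 4*exp(y + z) - 3*cos(y), 3*x*exp(x*z) + x*sin(x*z) - 5*y, 5*z - 3*cos(x))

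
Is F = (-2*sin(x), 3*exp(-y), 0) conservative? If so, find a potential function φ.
Yes, F is conservative. φ = 2*cos(x) - 3*exp(-y)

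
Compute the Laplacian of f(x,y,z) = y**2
2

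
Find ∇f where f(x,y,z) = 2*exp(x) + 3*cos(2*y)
(2*exp(x), -6*sin(2*y), 0)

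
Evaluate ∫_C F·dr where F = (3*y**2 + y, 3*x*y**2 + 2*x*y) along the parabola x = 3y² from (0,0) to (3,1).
49/5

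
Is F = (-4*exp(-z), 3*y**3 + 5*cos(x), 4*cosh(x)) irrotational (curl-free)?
No, ∇×F = (0, -4*sinh(x) + 4*exp(-z), -5*sin(x))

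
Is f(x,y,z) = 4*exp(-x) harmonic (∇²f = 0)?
No, ∇²f = 4*exp(-x)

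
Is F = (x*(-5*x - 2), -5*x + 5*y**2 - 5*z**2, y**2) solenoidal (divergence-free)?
No, ∇·F = -10*x + 10*y - 2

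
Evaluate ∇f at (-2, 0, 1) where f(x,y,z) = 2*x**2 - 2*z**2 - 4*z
(-8, 0, -8)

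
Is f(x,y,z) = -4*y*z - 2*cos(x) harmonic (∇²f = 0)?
No, ∇²f = 2*cos(x)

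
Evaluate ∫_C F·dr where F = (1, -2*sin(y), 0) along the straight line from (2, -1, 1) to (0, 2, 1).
-2 - 2*cos(1) + 2*cos(2)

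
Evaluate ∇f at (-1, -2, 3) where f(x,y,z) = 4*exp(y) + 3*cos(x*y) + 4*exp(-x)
(-4*E + 6*sin(2), 4*exp(-2) + 3*sin(2), 0)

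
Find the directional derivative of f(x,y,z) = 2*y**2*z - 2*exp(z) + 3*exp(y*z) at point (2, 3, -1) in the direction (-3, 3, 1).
2*sqrt(19)*(-9*E - 1)*exp(-1)/19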